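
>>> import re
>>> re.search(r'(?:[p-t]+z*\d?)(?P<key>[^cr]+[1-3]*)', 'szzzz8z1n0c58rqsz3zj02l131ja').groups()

('z1n0',)

The match spans [0:10] → 'szzzz8z1n0'.
Captured: group 1 = 'z1n0'.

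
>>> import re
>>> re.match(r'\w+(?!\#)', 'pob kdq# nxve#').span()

(0, 3)

`re.match` only tries the pattern at the start of the string.
The match spans [0:3] → 'pob'.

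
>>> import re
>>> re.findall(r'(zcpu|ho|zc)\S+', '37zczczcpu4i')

Scanning left to right: at [2:12] match 'zczczcpu4i', group 1 = 'zc'.
`findall` collects group 1 from the one match (1 total).

['zc']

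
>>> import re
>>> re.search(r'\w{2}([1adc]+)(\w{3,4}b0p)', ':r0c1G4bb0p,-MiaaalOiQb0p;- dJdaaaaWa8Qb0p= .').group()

The match spans [1:11] → 'r0c1G4bb0p'.

'r0c1G4bb0p'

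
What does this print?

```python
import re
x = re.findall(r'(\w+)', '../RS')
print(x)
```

The pattern matches one or more of a word character (captured).
Matches: at [3:5] match 'RS', group 1 = 'RS'.
One capturing group, so `findall` returns just the captured substring from the one match — 1 in all.

['RS']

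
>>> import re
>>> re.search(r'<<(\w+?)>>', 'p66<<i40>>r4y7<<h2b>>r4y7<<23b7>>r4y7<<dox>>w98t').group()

The match spans [3:10] → '<<i40>>'.

'<<i40>>'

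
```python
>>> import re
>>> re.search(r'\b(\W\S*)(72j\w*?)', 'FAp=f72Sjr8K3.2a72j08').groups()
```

The pattern matches a word boundary (`\b`, zero-width); then a non-word character, then zero or more of a non-whitespace character (captured); then the literal '72j', then zero or more of a word character (lazy) (captured).
With the lazy modifier that quantifier settles for the fewest repetitions that let the rest of the pattern succeed (the atoms after it are unaffected and can still be greedy).
`re.search` tries every starting position until one works.
The match spans [3:19] → '=f72Sjr8K3.2a72j'.
Captured: group 1 = '=f72Sjr8K3.2a', group 2 = '72j'.

('=f72Sjr8K3.2a', '72j')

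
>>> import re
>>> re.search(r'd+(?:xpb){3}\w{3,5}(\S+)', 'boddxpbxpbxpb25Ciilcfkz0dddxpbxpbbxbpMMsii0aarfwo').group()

Pattern: one or more of a literal 'd', then the literal 'xpb' repeated 3 times, then 3 to 5 of a word character; then one or more of a non-whitespace character (captured).
`re.search` scans for the first position where the pattern succeeds.
The match spans [2:49] → 'ddxpbxpbxpb25Ciilcfkz0dddxpbxpbbxbpMMsii0aarfwo'.
Captured: group 1 = 'lcfkz0dddxpbxpbbxbpMMsii0aarfwo'.

'ddxpbxpbxpb25Ciilcfkz0dddxpbxpbbxbpMMsii0aarfwo'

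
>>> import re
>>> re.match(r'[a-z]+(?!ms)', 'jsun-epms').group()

'jsun'

The negative lookaround is zero-width — it rules out positions where the adjacent text would match, without consuming anything.
With `match`, the pattern is implicitly anchored at the beginning.
The match spans [0:4] → 'jsun'.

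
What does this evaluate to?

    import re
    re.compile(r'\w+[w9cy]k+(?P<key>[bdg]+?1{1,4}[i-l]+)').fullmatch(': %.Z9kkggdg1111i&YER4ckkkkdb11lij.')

None

Pattern: one or more of a word character, then one of [w9cy]; then one or more of a literal 'k'; then one or more of one of [bdg] (lazy), then 1 to 4 of a literal '1', then one or more of a character in [i-l] (captured as 'key').
`re.fullmatch` requires the pattern to consume the entire string.
Here the string isn't matched end-to-end, so the call returns None.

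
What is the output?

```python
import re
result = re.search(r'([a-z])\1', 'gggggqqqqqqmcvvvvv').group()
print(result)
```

`\1` is not a pattern — it's the concrete string captured by group 1, re-applied verbatim.
`re.search` scans for the first position where the pattern succeeds.
The match spans [0:2] → 'gg'.
Captured: group 1 = 'g'.

gg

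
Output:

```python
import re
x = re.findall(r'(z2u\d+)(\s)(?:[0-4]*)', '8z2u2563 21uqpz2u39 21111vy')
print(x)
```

The pattern matches the literal 'z2u', then one or more of a digit (captured); then whitespace (captured); then zero or more of a character in [0-4] (non-capturing group).
Walking the string: at [1:11] match 'z2u2563 21', groups = ('z2u2563', ' '); at [14:25] match 'z2u39 21111', groups = ('z2u39', ' ').
2 groups means each result is a tuple of 2 captured strings — 2 here.

[('z2u2563', ' '), ('z2u39', ' ')]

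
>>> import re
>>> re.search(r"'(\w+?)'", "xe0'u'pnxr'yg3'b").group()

"'u'"

Unlike `match`, `search` isn't anchored — it looks for the pattern anywhere in the string.
The match spans [3:6] → "'u'".
Captured: group 1 = 'u'.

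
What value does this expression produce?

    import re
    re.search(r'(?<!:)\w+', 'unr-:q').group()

'unr'

`(?!…)`/`(?<!…)` only lets a position through if the neighbouring text does NOT match; no characters are consumed.
`re.search` scans for the first position where the pattern succeeds.
The match spans [0:3] → 'unr'.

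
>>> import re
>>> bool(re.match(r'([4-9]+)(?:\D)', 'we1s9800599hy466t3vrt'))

`re.match` only tries the pattern at the start of the string.
Here the pattern fails at index 0, so the call returns None, and `bool(None)` is False.

False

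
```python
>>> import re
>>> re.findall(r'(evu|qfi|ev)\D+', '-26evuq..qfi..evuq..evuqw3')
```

`|` is ordered: at each position the engine commits to the first alternative that works.
Walking the string: at [3:25] match 'evuq..qfi..evuq..evuqw', group 1 = 'evu'.
With a single group, `findall` returns only what that group captured — 1 item.

['evu']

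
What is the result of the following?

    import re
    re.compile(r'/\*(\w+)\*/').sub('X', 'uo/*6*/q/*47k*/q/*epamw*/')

Each match is replaced by 'X'.

'uoXqXqX'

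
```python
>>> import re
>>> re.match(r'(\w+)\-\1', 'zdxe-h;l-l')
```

None

With `match`, the pattern is implicitly anchored at the beginning.
Here the pattern fails at index 0, so the call returns None.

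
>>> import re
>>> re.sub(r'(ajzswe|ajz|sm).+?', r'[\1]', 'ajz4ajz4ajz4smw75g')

'[ajz][ajz][ajz][sm]75g'

Matches: at [0:4] → 'ajz4'; at [4:8] → 'ajz4'; at [8:12] → 'ajz4'; at [12:15] → 'smw'.
The replacement refers to a captured group, so each match is rewritten using its own captured text.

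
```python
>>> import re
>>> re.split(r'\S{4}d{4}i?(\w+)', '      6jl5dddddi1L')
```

This matches exactly 4 of a non-whitespace character, then exactly 4 of the literal 'd', then optionally a literal 'i'; then one or more of a word character (captured).
Matches to split on: at [6:18] → '6jl5dddddi1L'.
With a capturing group present, the delimiter's captured portion is kept in the result list.

['      ', 'di1L', '']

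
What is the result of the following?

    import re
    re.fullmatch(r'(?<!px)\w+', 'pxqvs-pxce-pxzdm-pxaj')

`re.fullmatch` requires the pattern to consume the entire string.
Here there's no way to consume every character, so the call returns None.

None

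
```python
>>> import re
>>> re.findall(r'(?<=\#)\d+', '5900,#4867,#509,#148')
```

['4867', '509', '148']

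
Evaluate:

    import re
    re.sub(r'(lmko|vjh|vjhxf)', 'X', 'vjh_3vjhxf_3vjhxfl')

'X_3Xxf_3Xxfl'

The regex engine tests alternatives in the order written; an earlier branch that matches wins even if a later one would match more.
Matches: at [0:3] → 'vjh'; at [5:8] → 'vjh'; at [12:15] → 'vjh'.
Each match is replaced by 'X'.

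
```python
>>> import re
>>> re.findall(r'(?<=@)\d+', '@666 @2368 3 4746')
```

['666', '2368']

The `(?=…)`/`(?<=…)` assertion just peeks at neighbouring text; it doesn't advance the match position.
Walking the string: at [1:4] → '666'; at [6:10] → '2368'.
With no groups in the pattern, `findall` gives back each whole match — 2 here.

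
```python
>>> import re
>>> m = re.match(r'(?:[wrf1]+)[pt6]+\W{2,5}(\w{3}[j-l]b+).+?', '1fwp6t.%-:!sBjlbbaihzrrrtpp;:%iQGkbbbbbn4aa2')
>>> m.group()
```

'1fwp6t.%-:!sBjlbba'

`match` is anchored at position 0; if the pattern doesn't fit there, it returns None.
The match spans [0:18] → '1fwp6t.%-:!sBjlbba'.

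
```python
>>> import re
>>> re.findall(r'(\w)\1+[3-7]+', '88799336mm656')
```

`\1` is not a pattern — it's the concrete string captured by group 1, re-applied verbatim.
One capturing group, so `findall` returns just the captured substring from each match — 3 in all.

['8', '9', 'm']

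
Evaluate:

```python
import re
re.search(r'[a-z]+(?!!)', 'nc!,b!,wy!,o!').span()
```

(0, 1)

A negative assertion filters positions out without eating any characters.
The match spans [0:1] → 'n'.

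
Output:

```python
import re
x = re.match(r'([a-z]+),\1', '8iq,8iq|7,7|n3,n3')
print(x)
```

After group 1 captures some text, `\1` only succeeds where that same text appears again.
`re.match` won't scan ahead — the pattern has to work from the very first character.
Here position 0 doesn't satisfy it, so the call returns None.

None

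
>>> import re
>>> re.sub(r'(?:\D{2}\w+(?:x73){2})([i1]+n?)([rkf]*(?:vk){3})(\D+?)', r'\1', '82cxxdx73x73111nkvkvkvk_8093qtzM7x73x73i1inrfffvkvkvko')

'82i1in'

This matches exactly 2 of a non-digit, then one or more of a word character, then the literal 'x73' repeated 2 times (non-capturing group); then one or more of one of [i1], then optionally the literal 'n' (captured); then zero or more of one of [rkf], then the literal 'vk' repeated 3 times (captured); then one or more of a non-digit (lazy) (captured).
Matches: at [2:54] → 'cxxdx73x73111nkvkvkvk_8093qtzM7x73x73i1inrfffvkvkvko'.
`\1` in the replacement pulls in group 1's text for each match.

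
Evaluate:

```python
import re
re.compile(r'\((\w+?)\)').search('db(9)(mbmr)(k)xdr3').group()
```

`re.search` scans for the first position where the pattern succeeds.
The match spans [2:5] → '(9)'.
Captured: group 1 = '9'.

'(9)'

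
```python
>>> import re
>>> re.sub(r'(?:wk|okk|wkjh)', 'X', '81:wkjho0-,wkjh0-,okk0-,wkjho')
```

Alternation isn't longest-match — the leftmost alternative that fits at this position is chosen.
Every occurrence is swapped for 'X'.

'81:Xjho0-,Xjh0-,X0-,Xjho'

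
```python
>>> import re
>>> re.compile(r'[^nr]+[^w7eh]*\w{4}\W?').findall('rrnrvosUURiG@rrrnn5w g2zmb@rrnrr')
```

['vosUURiG@rrrnn5w ', 'g2zmb@rrnrr']

The pattern matches one or more of any character except [nr], then zero or more of any character except [w7eh]; then exactly 4 of a word character, then optionally a non-word character.
Scanning left to right: at [4:21] → 'vosUURiG@rrrnn5w '; at [21:32] → 'g2zmb@rrnrr'.
No capturing groups, so `findall` returns the 2 full match strings.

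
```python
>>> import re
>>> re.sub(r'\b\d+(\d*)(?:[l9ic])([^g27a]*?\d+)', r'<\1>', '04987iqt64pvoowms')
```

Pattern: a word boundary (`\b`, zero-width); then one or more of a digit; then zero or more of a digit (captured); then one of [l9ic] (non-capturing group); then zero or more of any character except [g27a] (lazy), then one or more of a digit (captured).
The replacement refers to a captured group, so each match is rewritten using its own captured text.

'<>pvoowms'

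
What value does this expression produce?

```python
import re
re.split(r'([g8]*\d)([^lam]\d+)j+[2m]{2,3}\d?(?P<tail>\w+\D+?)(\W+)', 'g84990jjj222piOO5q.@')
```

['', 'g84', '990', 'piOO5q.', '@', '']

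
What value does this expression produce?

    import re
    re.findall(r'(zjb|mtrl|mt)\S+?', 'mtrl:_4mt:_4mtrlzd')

['mtrl', 'mt', 'mtrl']

Branches in `(...|...)` are attempted left-to-right; the first branch that allows the whole pattern to succeed is taken.
Scanning left to right: at [0:5] match 'mtrl:', group 1 = 'mtrl'; at [7:10] match 'mt:', group 1 = 'mt'; at [12:17] match 'mtrlz', group 1 = 'mtrl'.
One capturing group, so `findall` returns just the captured substring from each match — 3 in all.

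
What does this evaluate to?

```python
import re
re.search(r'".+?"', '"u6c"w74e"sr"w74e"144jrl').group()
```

'"u6c"'

Lazy quantifiers expand one character at a time until the remainder of the pattern can match.
`re.search` scans for the first position where the pattern succeeds.
The match spans [0:5] → '"u6c"'.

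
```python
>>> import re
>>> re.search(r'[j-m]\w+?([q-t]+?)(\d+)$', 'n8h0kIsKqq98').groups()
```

This matches a character in [j-m], then one or more of a word character (lazy); then one or more of a character in [q-t] (lazy) (captured); then one or more of a digit (captured); then anchored at the end.
A non-greedy quantifier consumes as few characters as it can — just enough that the remainder of the pattern still matches from where it stops; whatever follows it matches normally.
Unlike `match`, `search` isn't anchored — it looks for the pattern anywhere in the string.
The match spans [4:12] → 'kIsKqq98'.
Captured: group 1 = 'qq', group 2 = '98'.

('qq', '98')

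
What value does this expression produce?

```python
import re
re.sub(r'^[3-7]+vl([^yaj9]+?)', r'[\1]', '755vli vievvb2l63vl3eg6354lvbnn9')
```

This matches anchored at the start of the string; then one or more of a character in [3-7], then the literal 'vl'; then one or more of any character except [yaj9] (lazy) (captured).
`\1` in the replacement pulls in group 1's text for each match.

'[i] vievvb2l63vl3eg6354lvbnn9'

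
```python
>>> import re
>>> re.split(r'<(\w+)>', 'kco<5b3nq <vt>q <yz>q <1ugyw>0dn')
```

The group in the pattern means `split` returns the separators' captures alongside the pieces.

['kco<5b3nq ', 'vt', 'q ', 'yz', 'q ', '1ugyw', '0dn']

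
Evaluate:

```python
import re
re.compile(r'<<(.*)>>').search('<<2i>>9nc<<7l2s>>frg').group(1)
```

The match spans [0:17] → '<<2i>>9nc<<7l2s>>'.
Captured: group 1 = '2i>>9nc<<7l2s'.

'2i>>9nc<<7l2s'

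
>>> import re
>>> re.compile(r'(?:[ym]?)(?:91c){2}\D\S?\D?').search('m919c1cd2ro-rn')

None

The pattern matches optionally one of [ym] (non-capturing group); then the literal '91c' repeated 2 times, then a non-digit; then optionally a non-whitespace character, then optionally a non-digit.
`re.search` scans for the first position where the pattern succeeds.
Here the pattern never matches, so the call returns None.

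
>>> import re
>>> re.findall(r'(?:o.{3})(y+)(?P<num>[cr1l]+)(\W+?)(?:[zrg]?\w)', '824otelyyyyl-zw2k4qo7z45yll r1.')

[('yyyy', 'l', '-')]

The pattern matches a literal 'o', then exactly 3 of any character (non-capturing group); then one or more of a literal 'y' (captured); then one or more of one of [cr1l] (captured as 'num'); then one or more of a non-word character (lazy) (captured); then optionally one of [zrg], then a word character (non-capturing group).
`findall` packs the 3 group values into a tuple for every match.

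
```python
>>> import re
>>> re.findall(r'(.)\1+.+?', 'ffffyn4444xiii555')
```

['f', '4', 'i']

The backreference `\1` re-matches whatever the first group consumed, character for character.
Scanning left to right: at [0:5] match 'ffffy', group 1 = 'f'; at [6:11] match '4444x', group 1 = '4'; at [11:15] match 'iii5', group 1 = 'i'.
With a single group, `findall` returns only what that group captured — 3 items.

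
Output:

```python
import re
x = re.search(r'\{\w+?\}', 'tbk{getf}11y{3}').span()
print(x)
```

Unlike `match`, `search` isn't anchored — it looks for the pattern anywhere in the string.
The match spans [3:9] → '{getf}'.

(3, 9)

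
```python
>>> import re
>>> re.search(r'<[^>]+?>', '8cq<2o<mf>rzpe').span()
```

The match spans [3:10] → '<2o<mf>'.

(3, 10)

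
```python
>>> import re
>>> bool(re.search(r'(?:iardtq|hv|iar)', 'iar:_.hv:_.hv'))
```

True

`re.search` tries every starting position until one works.
The match spans [0:3] → 'iar'.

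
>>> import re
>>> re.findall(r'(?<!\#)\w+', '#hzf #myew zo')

The negative lookahead/lookbehind blocks any match where the forbidden context is present.
Scanning left to right: at [2:4] → 'zf'; at [7:10] → 'yew'; at [11:13] → 'zo'.
`findall` yields the raw match text (3 of them) because the pattern has no groups.

['zf', 'yew', 'zo']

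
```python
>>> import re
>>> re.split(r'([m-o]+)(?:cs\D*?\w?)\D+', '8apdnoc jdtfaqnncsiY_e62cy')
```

['8apdnoc jdtfaq', 'nn', '62cy']

Pattern: one or more of a character in [m-o] (captured); then the literal 'cs', then zero or more of a non-digit (lazy), then optionally a word character (non-capturing group); then one or more of a non-digit.
`re.split` interleaves the captured-group text with the surrounding fragments.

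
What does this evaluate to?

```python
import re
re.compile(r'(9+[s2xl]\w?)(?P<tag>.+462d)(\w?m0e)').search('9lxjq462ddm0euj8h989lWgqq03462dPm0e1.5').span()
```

Pattern: one or more of a literal '9', then one of [s2xl], then optionally a word character (captured); then one or more of any character, then a literal '4', then the literal '62d' (captured as 'tag'); then optionally a word character, then the literal 'm0e' (captured).
The match spans [0:35] → '9lxjq462ddm0euj8h989lWgqq03462dPm0e'.

(0, 35)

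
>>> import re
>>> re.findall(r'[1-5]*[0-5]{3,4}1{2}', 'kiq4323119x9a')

['432311']

The pattern matches zero or more of a character in [1-5]; then 3 to 4 of a character in [0-5], then exactly 2 of the literal '1'.
Scanning left to right: at [3:9] → '432311'.
Since nothing is captured, `findall` lists the 1 matched substring directly.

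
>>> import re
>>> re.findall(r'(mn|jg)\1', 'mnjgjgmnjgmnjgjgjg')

['jg', 'jg']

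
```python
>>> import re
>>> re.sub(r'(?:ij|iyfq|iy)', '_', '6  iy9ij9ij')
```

'6  _9_9_'

Matches: at [3:5] → 'iy'; at [6:8] → 'ij'; at [9:11] → 'ij'.
Each match is replaced by '_'.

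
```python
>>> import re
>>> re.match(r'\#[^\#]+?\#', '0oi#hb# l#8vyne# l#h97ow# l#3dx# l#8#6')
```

With `match`, the pattern is implicitly anchored at the beginning.
Here position 0 doesn't satisfy it, so the call returns None.

None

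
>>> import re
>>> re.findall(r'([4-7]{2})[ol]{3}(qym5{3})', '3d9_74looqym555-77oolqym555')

This matches exactly 2 of a character in [4-7] (captured); then exactly 3 of one of [ol]; then the literal 'qym', then exactly 3 of the literal '5' (captured).
2 groups means each result is a tuple of 2 captured strings — 2 here.

[('74', 'qym555'), ('77', 'qym555')]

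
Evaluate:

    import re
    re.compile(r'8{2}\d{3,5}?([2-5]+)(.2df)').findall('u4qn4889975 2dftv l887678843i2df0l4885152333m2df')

[('5', ' 2df'), ('43', 'i2df'), ('2333', 'm2df')]

With the lazy modifier that quantifier settles for the fewest repetitions that let the rest of the pattern succeed (the atoms after it are unaffected and can still be greedy).
With 2 capturing groups, `findall` returns a 2-tuple per match.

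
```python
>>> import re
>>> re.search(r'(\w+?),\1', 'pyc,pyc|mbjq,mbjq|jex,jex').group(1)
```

'pyc'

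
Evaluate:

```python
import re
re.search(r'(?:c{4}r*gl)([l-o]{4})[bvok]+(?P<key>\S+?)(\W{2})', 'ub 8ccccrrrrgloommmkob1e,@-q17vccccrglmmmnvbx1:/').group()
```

This matches exactly 4 of the literal 'c', then zero or more of the literal 'r', then the literal 'gl' (non-capturing group); then exactly 4 of a character in [l-o] (captured); then one or more of one of [bvok]; then one or more of a non-whitespace character (lazy) (captured as 'key'); then exactly 2 of a non-word character (captured).
`re.search` tries every starting position until one works.
The match spans [31:48] → 'ccccrglmmmnvbx1:/'.
Captured: group 1 = 'mmmn', group 2 = 'x1', group 3 = ':/'.

'ccccrglmmmnvbx1:/'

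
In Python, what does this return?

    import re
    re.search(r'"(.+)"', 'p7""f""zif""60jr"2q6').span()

(2, 17)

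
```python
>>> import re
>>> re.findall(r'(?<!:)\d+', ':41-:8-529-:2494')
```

The negative lookaround is zero-width — it rules out positions where the adjacent text would match, without consuming anything.
`findall` yields the raw match text (3 of them) because the pattern has no groups.

['1', '529', '494']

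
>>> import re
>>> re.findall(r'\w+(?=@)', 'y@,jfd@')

['y', 'jfd']

The lookaround is zero-width — it requires the adjacent text to match without consuming it, so the asserted text isn't part of the match.
Matches: at [0:1] → 'y'; at [3:6] → 'jfd'.
Since nothing is captured, `findall` lists the 2 matched substrings directly.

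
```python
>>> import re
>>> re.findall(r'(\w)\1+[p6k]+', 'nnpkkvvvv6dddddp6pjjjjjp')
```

After group 1 captures some text, `\1` only succeeds where that same text appears again.
Scanning left to right: at [0:5] match 'nnpkk', group 1 = 'n'; at [5:10] match 'vvvv6', group 1 = 'v'; at [10:18] match 'dddddp6p', group 1 = 'd'; at [18:24] match 'jjjjjp', group 1 = 'j'.
One capturing group, so `findall` returns just the captured substring from each match — 4 in all.

['n', 'v', 'd', 'j']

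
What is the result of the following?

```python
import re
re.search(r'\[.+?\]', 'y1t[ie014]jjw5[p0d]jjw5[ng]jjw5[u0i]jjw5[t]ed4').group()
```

'[ie014]'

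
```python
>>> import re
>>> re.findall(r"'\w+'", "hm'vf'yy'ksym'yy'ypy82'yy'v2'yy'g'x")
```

With no groups in the pattern, `findall` gives back each whole match — 5 here.

["'vf'", "'ksym'", "'ypy82'", "'v2'", "'g'"]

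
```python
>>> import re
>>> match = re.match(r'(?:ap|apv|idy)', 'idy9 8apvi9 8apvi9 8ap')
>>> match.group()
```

`re.match` won't scan ahead — the pattern has to work from the very first character.
The match spans [0:3] → 'idy'.

'idy'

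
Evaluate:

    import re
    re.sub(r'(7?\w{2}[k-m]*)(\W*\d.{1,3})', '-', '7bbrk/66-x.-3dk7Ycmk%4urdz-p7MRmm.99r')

'7b-.--k%4urdz-p-'

The pattern matches optionally the literal '7', then exactly 2 of a word character, then zero or more of a character in [k-m] (captured); then zero or more of a non-word character, then a digit, then 1 to 3 of any character (captured).
Matches: at [2:10] → 'brk/66-x'; at [12:19] → '3dk7Ycm'; at [28:37] → '7MRmm.99r'.
Every occurrence is swapped for '-'.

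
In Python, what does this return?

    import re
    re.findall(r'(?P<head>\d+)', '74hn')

['74']

This matches one or more of a digit (captured as 'head').
Matches: at [0:2] match '74', group 1 = '74'.
Because there's exactly one group, `findall` drops the full match and keeps group 1 from the one hit.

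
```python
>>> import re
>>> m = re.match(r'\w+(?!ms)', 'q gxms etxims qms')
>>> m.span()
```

`match` is anchored at position 0; if the pattern doesn't fit there, it returns None.
The match spans [0:1] → 'q'.

(0, 1)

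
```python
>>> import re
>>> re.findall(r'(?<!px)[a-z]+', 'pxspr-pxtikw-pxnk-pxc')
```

['pxspr', 'pxtikw', 'pxnk', 'pxc']

`(?!…)`/`(?<!…)` only lets a position through if the neighbouring text does NOT match; no characters are consumed.
`findall` yields the raw match text (4 of them) because the pattern has no groups.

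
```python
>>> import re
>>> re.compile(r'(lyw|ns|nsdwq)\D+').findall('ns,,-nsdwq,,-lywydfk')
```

['ns']

Walking the string: at [0:20] match 'ns,,-nsdwq,,-lywydfk', group 1 = 'ns'.
With a single group, `findall` returns only what that group captured — 1 item.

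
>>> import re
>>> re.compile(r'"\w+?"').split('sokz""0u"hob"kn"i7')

['sokz"', 'hob', 'i7']

`split` removes every match and returns the 3 fragments in between.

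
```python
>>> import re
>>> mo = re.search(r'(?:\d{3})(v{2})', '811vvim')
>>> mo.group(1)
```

Pattern: exactly 3 of a digit (non-capturing group); then exactly 2 of a literal 'v' (captured).
`search` walks the string left to right and returns the first match it finds.
The match spans [0:5] → '811vv'.
Captured: group 1 = 'vv'.

'vv'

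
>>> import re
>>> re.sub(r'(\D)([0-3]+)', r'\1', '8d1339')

Pattern: a non-digit (captured); then one or more of a character in [0-3] (captured).
Matches: at [1:5] → 'd133'.
`\1` in the replacement pulls in group 1's text for each match.

'8d9'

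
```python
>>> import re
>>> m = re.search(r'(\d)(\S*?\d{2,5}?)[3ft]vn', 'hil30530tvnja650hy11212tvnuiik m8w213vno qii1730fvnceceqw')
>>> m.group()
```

'30530tvn'

This matches a digit (captured); then zero or more of a non-whitespace character (lazy), then 2 to 5 of a digit (lazy) (captured); then one of [3ft], then the literal 'vn'.
Because the quantifier is non-greedy, it stops expanding at the earliest point where the rest of the pattern can succeed.
`re.search` tries every starting position until one works.
The match spans [3:11] → '30530tvn'.
Captured: group 1 = '3', group 2 = '0530'.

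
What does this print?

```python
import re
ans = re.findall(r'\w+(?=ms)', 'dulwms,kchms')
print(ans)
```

Because the assertion is zero-width, the text it checks is not consumed and won't appear in the result.
No capturing groups, so `findall` returns the 2 full match strings.

['dulw', 'kch']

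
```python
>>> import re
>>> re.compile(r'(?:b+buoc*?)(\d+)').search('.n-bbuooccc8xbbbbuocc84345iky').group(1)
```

'84345'

This matches one or more of a literal 'b', then the literal 'buo', then zero or more of the literal 'c' (lazy) (non-capturing group); then one or more of a digit (captured).
`re.search` scans for the first position where the pattern succeeds.
The match spans [13:26] → 'bbbbuocc84345'.
Captured: group 1 = '84345'.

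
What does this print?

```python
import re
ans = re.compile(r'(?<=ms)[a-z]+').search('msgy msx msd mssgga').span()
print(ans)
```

(2, 4)

The `(?=…)`/`(?<=…)` assertion just peeks at neighbouring text; it doesn't advance the match position.
The match spans [2:4] → 'gy'.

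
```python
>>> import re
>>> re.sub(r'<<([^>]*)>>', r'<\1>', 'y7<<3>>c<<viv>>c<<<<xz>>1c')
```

'y7<3>c<viv>c<<<xz>1c'

`\1` in the replacement pulls in group 1's text for each match.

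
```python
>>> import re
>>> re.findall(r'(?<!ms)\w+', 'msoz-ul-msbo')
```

The negative lookahead/lookbehind blocks any match where the forbidden context is present.
Scanning left to right: at [0:4] → 'msoz'; at [5:7] → 'ul'; at [8:12] → 'msbo'.
Since nothing is captured, `findall` lists the 3 matched substrings directly.

['msoz', 'ul', 'msbo']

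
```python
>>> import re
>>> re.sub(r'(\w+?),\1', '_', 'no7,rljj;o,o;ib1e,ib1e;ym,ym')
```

'no7,rljj;_;_;_'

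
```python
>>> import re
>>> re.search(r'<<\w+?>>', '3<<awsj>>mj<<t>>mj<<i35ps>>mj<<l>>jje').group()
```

The match spans [1:9] → '<<awsj>>'.

'<<awsj>>'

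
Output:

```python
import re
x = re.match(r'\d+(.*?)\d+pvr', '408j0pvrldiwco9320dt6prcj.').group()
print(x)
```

This matches one or more of a digit; then zero or more of any character (lazy) (captured); then one or more of a digit, then the literal 'pvr'.
`re.match` won't scan ahead — the pattern has to work from the very first character.
The match spans [0:8] → '408j0pvr'.
Captured: group 1 = 'j'.

408j0pvr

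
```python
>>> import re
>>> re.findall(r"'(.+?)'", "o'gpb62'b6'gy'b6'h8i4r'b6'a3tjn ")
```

A non-greedy quantifier consumes as few characters as it can — just enough that the remainder of the pattern still matches from where it stops; whatever follows it matches normally.
With a single group, `findall` returns only what that group captured — 3 items.

['gpb62', 'gy', 'h8i4r']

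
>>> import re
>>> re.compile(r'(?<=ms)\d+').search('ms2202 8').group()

'2202'

The lookaround is zero-width — it requires the adjacent text to match without consuming it, so the asserted text isn't part of the match.
The match spans [2:6] → '2202'.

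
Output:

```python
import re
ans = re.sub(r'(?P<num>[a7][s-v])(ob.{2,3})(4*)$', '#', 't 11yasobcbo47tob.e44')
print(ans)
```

t 11yasobcbo4#

The pattern matches one of [a7], then a character in [s-v] (captured as 'num'); then the literal 'ob', then 2 to 3 of any character (captured); then zero or more of a literal '4' (captured); then anchored at the end.
Matches: at [13:21] → '7tob.e44'.
Every occurrence is swapped for '#'.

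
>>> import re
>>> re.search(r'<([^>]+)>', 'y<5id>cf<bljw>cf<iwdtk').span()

(1, 6)

The match spans [1:6] → '<5id>'.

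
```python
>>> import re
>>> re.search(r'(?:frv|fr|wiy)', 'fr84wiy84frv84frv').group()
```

'fr'

The match spans [0:2] → 'fr'.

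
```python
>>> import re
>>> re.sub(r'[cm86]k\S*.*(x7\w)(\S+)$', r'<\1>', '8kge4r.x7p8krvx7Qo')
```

This matches one of [cm86], then a literal 'k'; then zero or more of a non-whitespace character, then zero or more of any character; then the literal 'x7', then a word character (captured); then one or more of a non-whitespace character (captured); then anchored at the end.
Matches: at [0:18] → '8kge4r.x7p8krvx7Qo'.
`\1` in the replacement pulls in group 1's text for each match.

'<x7Q>'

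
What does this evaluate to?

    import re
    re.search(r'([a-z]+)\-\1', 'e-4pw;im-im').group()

`\1` is not a pattern — it's the concrete string captured by group 1, re-applied verbatim.
The match spans [6:11] → 'im-im'.

'im-im'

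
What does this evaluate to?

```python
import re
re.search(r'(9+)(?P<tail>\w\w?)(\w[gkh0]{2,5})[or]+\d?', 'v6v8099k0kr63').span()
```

(5, 12)

This matches one or more of a literal '9' (captured); then a word character, then optionally a word character (captured as 'tail'); then a word character, then 2 to 5 of one of [gkh0] (captured); then one or more of one of [or], then optionally a digit.
The match spans [5:12] → '99k0kr6'.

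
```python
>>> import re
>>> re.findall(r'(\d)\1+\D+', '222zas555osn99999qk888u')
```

['2', '5', '9', '8']

`\1` is not a pattern — it's the concrete string captured by group 1, re-applied verbatim.
With a single group, `findall` returns only what that group captured — 4 items.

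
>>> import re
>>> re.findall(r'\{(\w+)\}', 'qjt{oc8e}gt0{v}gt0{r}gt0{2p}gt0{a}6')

Walking the string: at [3:9] match '{oc8e}', group 1 = 'oc8e'; at [12:15] match '{v}', group 1 = 'v'; at [18:21] match '{r}', group 1 = 'r'; at [24:28] match '{2p}', group 1 = '2p'; at [31:34] match '{a}', group 1 = 'a'.
`findall` collects group 1 from each match (5 total).

['oc8e', 'v', 'r', '2p', 'a']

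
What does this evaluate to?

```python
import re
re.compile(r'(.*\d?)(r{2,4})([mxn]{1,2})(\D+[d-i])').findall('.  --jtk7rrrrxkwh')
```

[('.  --jtk7rr', 'rr', 'x', 'kwh')]

The pattern matches zero or more of any character, then optionally a digit (captured); then 2 to 4 of a literal 'r' (captured); then 1 to 2 of one of [mxn] (captured); then one or more of a non-digit, then a character in [d-i] (captured).
Matches: at [0:17] match '.  --jtk7rrrrxkwh', groups = ('.  --jtk7rr', 'rr', 'x', 'kwh').
With 4 capturing groups, `findall` returns a 4-tuple per match.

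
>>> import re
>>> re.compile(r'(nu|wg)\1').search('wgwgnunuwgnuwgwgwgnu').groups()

('wg',)

The match spans [0:4] → 'wgwg'.
Captured: group 1 = 'wg'.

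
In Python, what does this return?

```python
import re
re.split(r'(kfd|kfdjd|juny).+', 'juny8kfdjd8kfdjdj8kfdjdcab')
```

['', 'juny', '']

Matches to split on: at [0:26] → 'juny8kfdjd8kfdjdj8kfdjdcab'.
Because the pattern has a capturing group, `split` also inserts each captured text between the pieces.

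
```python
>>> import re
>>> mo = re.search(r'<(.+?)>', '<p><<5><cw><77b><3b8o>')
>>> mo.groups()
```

('p',)

The match spans [0:3] → '<p>'.
Captured: group 1 = 'p'.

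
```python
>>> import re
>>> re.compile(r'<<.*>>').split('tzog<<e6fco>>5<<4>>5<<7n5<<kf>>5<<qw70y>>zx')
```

Matches to split on: at [4:41] → '<<e6fco>>5<<4>>5<<7n5<<kf>>5<<qw70y>>'.
The string is cut at each match, leaving 2 pieces.

['tzog', 'zx']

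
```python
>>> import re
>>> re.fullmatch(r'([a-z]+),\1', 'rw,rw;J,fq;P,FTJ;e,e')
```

None

After group 1 captures some text, `\1` only succeeds where that same text appears again.
`fullmatch` succeeds only if the pattern covers the string from start to end.
Here the pattern can't cover the whole string, so the call returns None.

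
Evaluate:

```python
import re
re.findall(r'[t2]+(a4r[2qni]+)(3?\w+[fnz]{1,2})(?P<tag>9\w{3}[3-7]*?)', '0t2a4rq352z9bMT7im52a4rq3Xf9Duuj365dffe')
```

[('a4rq', '352z9bMT7im52a4rq3Xf', '9Duu')]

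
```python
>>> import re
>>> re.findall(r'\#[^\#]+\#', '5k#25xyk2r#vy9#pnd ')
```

Since nothing is captured, `findall` lists the 1 matched substring directly.

['#25xyk2r#']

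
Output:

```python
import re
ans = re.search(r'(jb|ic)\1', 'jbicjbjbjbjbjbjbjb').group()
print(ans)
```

jbjb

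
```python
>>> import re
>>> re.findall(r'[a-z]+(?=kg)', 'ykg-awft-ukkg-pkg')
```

['y', 'uk', 'p']

The lookaround is zero-width — it requires the adjacent text to match without consuming it, so the asserted text isn't part of the match.
Walking the string: at [0:1] → 'y'; at [9:11] → 'uk'; at [14:15] → 'p'.
With no groups in the pattern, `findall` gives back each whole match — 3 here.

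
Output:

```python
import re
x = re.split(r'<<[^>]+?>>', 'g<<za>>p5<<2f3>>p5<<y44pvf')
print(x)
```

Matches to split on: at [1:7] → '<<za>>'; at [9:16] → '<<2f3>>'.
`split` removes every match and returns the 3 fragments in between.

['g', 'p5', 'p5<<y44pvf']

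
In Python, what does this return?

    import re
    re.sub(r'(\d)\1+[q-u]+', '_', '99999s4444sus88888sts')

'___'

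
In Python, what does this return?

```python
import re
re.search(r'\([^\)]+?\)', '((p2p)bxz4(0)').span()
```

(0, 6)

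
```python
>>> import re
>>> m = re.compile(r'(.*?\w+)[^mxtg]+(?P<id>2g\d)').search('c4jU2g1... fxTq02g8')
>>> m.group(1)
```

The match spans [0:7] → 'c4jU2g1'.
Captured: group 1 = 'c4j', group 2 = '2g1'.

'c4j'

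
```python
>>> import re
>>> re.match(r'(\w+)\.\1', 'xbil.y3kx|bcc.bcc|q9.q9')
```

`match` is anchored at position 0; if the pattern doesn't fit there, it returns None.
Here the pattern fails at index 0, so the call returns None.

None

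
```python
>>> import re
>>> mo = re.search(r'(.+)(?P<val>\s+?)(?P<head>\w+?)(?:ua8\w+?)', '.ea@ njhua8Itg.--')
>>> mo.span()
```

(0, 12)

This matches one or more of any character (captured); then one or more of whitespace (lazy) (captured as 'val'); then one or more of a word character (lazy) (captured as 'head'); then the literal 'ua8', then one or more of a word character (lazy) (non-capturing group).
With the lazy modifier that quantifier settles for the fewest repetitions that let the rest of the pattern succeed (the atoms after it are unaffected and can still be greedy).
`re.search` tries every starting position until one works.
The match spans [0:12] → '.ea@ njhua8I'.
Captured: group 1 = '.ea@', group 2 = ' ', group 3 = 'njh'.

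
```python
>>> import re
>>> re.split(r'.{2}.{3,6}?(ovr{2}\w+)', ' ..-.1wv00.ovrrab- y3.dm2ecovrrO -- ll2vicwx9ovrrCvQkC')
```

`re.split` interleaves the captured-group text with the surrounding fragments.

[' ..', 'ovrrab', '- ', 'ovrrO', ' -- l', 'ovrrCvQkC', '']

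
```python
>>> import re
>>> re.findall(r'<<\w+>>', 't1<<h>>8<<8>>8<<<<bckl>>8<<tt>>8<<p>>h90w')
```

Scanning left to right: at [2:7] → '<<h>>'; at [8:13] → '<<8>>'; at [16:24] → '<<bckl>>'; at [25:31] → '<<tt>>'; at [32:37] → '<<p>>'.
`findall` yields the raw match text (5 of them) because the pattern has no groups.

['<<h>>', '<<8>>', '<<bckl>>', '<<tt>>', '<<p>>']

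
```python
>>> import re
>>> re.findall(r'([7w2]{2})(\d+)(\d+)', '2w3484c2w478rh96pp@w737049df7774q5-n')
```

[('2w', '348', '4'), ('2w', '47', '8'), ('w7', '3704', '9'), ('77', '7', '4')]

With 3 capturing groups, `findall` returns a 3-tuple per match.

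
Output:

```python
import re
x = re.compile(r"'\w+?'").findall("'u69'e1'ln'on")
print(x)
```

["'u69'", "'ln'"]

`findall` yields the raw match text (2 of them) because the pattern has no groups.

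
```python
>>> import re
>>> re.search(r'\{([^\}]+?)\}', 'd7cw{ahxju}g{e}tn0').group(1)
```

The match spans [4:11] → '{ahxju}'.
Captured: group 1 = 'ahxju'.

'ahxju'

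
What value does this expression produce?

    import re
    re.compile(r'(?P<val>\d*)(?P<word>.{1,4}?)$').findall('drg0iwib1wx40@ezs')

[('40', '@ezs')]

The pattern matches zero or more of a digit (captured as 'val'); then 1 to 4 of any character (lazy) (captured as 'word'); then anchored at the end.
Scanning left to right: at [11:17] match '40@ezs', groups = ('40', '@ezs').
2 groups means the one result is a tuple of 2 captured strings — 1 here.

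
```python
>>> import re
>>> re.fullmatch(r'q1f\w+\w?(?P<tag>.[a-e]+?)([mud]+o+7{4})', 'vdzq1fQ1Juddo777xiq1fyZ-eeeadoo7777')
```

None

`re.fullmatch` is like wrapping the pattern in `^…$` (in single-line mode).
Here the pattern can't cover the whole string, so the call returns None.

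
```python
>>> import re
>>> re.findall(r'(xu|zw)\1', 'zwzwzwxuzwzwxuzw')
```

A backreference is literal: `\1` must see the identical characters the first group matched.
Walking the string: at [0:4] match 'zwzw', group 1 = 'zw'; at [8:12] match 'zwzw', group 1 = 'zw'.
`findall` collects group 1 from each match (2 total).

['zw', 'zw']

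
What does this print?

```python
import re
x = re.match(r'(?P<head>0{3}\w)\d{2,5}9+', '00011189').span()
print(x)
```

(0, 8)

`match` is anchored at position 0; if the pattern doesn't fit there, it returns None.
The match spans [0:8] → '00011189'.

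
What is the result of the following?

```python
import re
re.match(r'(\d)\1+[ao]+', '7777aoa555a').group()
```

'7777aoa'

`re.match` won't scan ahead — the pattern has to work from the very first character.
The match spans [0:7] → '7777aoa'.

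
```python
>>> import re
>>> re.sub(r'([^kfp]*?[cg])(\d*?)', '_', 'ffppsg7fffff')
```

'ffpp_7fffff'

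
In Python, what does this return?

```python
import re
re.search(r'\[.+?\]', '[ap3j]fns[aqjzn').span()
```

(0, 6)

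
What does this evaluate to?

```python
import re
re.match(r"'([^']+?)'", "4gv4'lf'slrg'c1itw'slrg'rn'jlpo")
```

None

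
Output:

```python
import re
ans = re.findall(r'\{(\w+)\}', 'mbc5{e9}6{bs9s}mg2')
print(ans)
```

['e9', 'bs9s']

Matches: at [4:8] match '{e9}', group 1 = 'e9'; at [9:15] match '{bs9s}', group 1 = 'bs9s'.
With a single group, `findall` returns only what that group captured — 2 items.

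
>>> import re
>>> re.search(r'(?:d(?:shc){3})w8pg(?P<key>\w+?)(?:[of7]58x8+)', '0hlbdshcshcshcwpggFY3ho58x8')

None

This matches the literal 'd', then the literal 'shc' repeated 3 times (non-capturing group); then the literal 'w8', then the literal 'pg'; then one or more of a word character (lazy) (captured as 'key'); then one of [of7], then the literal '58x', then one or more of a literal '8' (non-capturing group).
Here the pattern never matches, so the call returns None.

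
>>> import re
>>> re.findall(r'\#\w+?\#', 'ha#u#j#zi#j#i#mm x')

`findall` yields the raw match text (3 of them) because the pattern has no groups.

['#u#', '#zi#', '#i#']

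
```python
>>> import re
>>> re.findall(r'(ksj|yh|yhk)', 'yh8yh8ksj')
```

['yh', 'yh', 'ksj']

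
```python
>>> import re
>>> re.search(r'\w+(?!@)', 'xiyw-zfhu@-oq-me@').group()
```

'xiyw'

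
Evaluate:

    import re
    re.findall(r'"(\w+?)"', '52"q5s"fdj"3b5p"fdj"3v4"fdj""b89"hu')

Scanning left to right: at [2:7] match '"q5s"', group 1 = 'q5s'; at [10:16] match '"3b5p"', group 1 = '3b5p'; at [19:24] match '"3v4"', group 1 = '3v4'; at [28:33] match '"b89"', group 1 = 'b89'.
One capturing group, so `findall` returns just the captured substring from each match — 4 in all.

['q5s', '3b5p', '3v4', 'b89']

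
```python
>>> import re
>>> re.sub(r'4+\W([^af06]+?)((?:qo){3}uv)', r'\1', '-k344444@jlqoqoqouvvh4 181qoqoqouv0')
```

'-k3jlvh1810'

This matches one or more of a literal '4', then a non-word character; then one or more of any character except [af06] (lazy) (captured); then the literal 'qo' repeated 3 times, then the literal 'uv' (captured).
The replacement refers to a captured group, so each match is rewritten using its own captured text.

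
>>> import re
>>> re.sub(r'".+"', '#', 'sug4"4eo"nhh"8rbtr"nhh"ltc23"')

'sug4#'

Matches: at [4:29] → '"4eo"nhh"8rbtr"nhh"ltc23"'.
`sub` substitutes '#' at each match site.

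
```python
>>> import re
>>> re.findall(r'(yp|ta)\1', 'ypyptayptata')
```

['yp', 'ta']

`\1` has to match the exact text group 1 already captured.
Walking the string: at [0:4] match 'ypyp', group 1 = 'yp'; at [8:12] match 'tata', group 1 = 'ta'.
Because there's exactly one group, `findall` drops the full match and keeps group 1 from each hit.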